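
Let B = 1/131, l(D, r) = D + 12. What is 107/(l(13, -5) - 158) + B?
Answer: -13884/17423 ≈ -0.79688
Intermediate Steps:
l(D, r) = 12 + D
B = 1/131 ≈ 0.0076336
107/(l(13, -5) - 158) + B = 107/((12 + 13) - 158) + 1/131 = 107/(25 - 158) + 1/131 = 107/(-133) + 1/131 = -1/133*107 + 1/131 = -107/133 + 1/131 = -13884/17423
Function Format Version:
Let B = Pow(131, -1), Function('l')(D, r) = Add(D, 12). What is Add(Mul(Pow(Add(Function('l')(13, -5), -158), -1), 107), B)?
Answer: Rational(-13884, 17423) ≈ -0.79688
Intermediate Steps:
Function('l')(D, r) = Add(12, D)
B = Rational(1, 131) ≈ 0.0076336
Add(Mul(Pow(Add(Function('l')(13, -5), -158), -1), 107), B) = Add(Mul(Pow(Add(Add(12, 13), -158), -1), 107), Rational(1, 131)) = Add(Mul(Pow(Add(25, -158), -1), 107), Rational(1, 131)) = Add(Mul(Pow(-133, -1), 107), Rational(1, 131)) = Add(Mul(Rational(-1, 133), 107), Rational(1, 131)) = Add(Rational(-107, 133), Rational(1, 131)) = Rational(-13884, 17423)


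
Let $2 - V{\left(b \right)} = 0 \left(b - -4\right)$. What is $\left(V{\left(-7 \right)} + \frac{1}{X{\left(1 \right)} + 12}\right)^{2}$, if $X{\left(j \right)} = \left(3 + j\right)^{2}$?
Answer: $\frac{3249}{784} \approx 4.1441$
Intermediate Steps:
$V{\left(b \right)} = 2$ ($V{\left(b \right)} = 2 - 0 \left(b - -4\right) = 2 - 0 \left(b + 4\right) = 2 - 0 \left(4 + b\right) = 2 - 0 = 2 + 0 = 2$)
$\left(V{\left(-7 \right)} + \frac{1}{X{\left(1 \right)} + 12}\right)^{2} = \left(2 + \frac{1}{\left(3 + 1\right)^{2} + 12}\right)^{2} = \left(2 + \frac{1}{4^{2} + 12}\right)^{2} = \left(2 + \frac{1}{16 + 12}\right)^{2} = \left(2 + \frac{1}{28}\right)^{2} = \left(\frac{57}{28}\right)^{2} = \frac{3249}{784}$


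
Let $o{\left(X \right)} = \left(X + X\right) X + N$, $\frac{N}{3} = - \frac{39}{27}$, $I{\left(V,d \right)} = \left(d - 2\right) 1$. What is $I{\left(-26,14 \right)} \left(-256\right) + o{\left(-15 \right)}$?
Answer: $- \frac{7879}{3} \approx -2626.3$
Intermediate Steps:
$I{\left(V,d \right)} = -2 + d$ ($I{\left(V,d \right)} = \left(-2 + d\right) 1 = -2 + d$)
$N = - \frac{13}{3}$ ($N = 3 \left(- \frac{39}{27}\right) = 3 \left(\left(-39\right) \frac{1}{27}\right) = 3 \left(- \frac{13}{9}\right) = - \frac{13}{3} \approx -4.3333$)
$o{\left(X \right)} = - \frac{13}{3} + 2 X^{2}$ ($o{\left(X \right)} = \left(X + X\right) X - \frac{13}{3} = 2 X X - \frac{13}{3} = 2 X^{2} - \frac{13}{3} = - \frac{13}{3} + 2 X^{2}$)
$I{\left(-26,14 \right)} \left(-256\right) + o{\left(-15 \right)} = \left(-2 + 14\right) \left(-256\right) - \left(\frac{13}{3} - 2 \left(-15\right)^{2}\right) = 12 \left(-256\right) + \left(- \frac{13}{3} + 2 \cdot 225\right) = -3072 + \left(- \frac{13}{3} + 450\right) = -3072 + \frac{1337}{3} = - \frac{7879}{3}$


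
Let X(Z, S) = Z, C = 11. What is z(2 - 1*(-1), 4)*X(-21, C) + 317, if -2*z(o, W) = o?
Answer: 697/2 ≈ 348.50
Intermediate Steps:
z(o, W) = -o/2
z(2 - 1*(-1), 4)*X(-21, C) + 317 = -(2 - 1*(-1))/2*(-21) + 317 = -(2 + 1)/2*(-21) + 317 = -½*3*(-21) + 317 = -3/2*(-21) + 317 = 63/2 + 317 = 697/2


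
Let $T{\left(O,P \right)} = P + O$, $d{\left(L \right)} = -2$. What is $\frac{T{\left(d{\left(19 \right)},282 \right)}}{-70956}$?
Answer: $- \frac{70}{17739} \approx -0.0039461$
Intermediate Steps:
$T{\left(O,P \right)} = O + P$
$\frac{T{\left(d{\left(19 \right)},282 \right)}}{-70956} = \frac{-2 + 282}{-70956} = 280 \left(- \frac{1}{70956}\right) = - \frac{70}{17739}$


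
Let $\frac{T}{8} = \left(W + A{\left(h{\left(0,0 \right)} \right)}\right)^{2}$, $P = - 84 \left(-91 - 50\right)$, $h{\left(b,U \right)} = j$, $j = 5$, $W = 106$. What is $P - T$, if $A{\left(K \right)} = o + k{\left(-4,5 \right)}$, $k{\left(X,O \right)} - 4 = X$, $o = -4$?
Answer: $-71388$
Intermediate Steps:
$k{\left(X,O \right)} = 4 + X$
$h{\left(b,U \right)} = 5$
$A{\left(K \right)} = -4$ ($A{\left(K \right)} = -4 + \left(4 - 4\right) = -4 + 0 = -4$)
$P = 11844$ ($P = \left(-84\right) \left(-141\right) = 11844$)
$T = 83232$ ($T = 8 \left(106 - 4\right)^{2} = 8 \cdot 102^{2} = 8 \cdot 10404 = 83232$)
$P - T = 11844 - 83232 = -71388$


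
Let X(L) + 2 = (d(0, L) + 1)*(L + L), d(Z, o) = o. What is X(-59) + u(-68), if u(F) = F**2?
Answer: 11466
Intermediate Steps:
X(L) = -2 + 2*L*(1 + L) (X(L) = -2 + (L + 1)*(L + L) = -2 + (1 + L)*(2*L) = -2 + 2*L*(1 + L))
X(-59) + u(-68) = (-2 + 2*(-59) + 2*(-59)**2) + (-68)**2 = (-2 - 118 + 2*3481) + 4624 = (-2 - 118 + 6962) + 4624 = 6842 + 4624 = 11466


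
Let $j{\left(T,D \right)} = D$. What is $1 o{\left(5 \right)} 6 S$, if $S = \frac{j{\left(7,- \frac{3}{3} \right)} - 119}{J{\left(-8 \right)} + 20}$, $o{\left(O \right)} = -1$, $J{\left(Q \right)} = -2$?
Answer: $40$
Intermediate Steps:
$S = - \frac{20}{3}$ ($S = \frac{- \frac{3}{3} - 119}{-2 + 20} = \frac{\left(-3\right) \frac{1}{3} - 119}{18} = \left(-1 - 119\right) \frac{1}{18} = \left(-120\right) \frac{1}{18} = - \frac{20}{3} \approx -6.6667$)
$1 o{\left(5 \right)} 6 S = 1 \left(-1\right) 6 \left(- \frac{20}{3}\right) = \left(-1\right) 6 \left(- \frac{20}{3}\right) = \left(-6\right) \left(- \frac{20}{3}\right) = 40$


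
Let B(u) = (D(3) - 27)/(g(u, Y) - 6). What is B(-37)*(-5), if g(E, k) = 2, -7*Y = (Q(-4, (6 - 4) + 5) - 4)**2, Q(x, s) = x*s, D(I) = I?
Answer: -30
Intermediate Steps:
Q(x, s) = s*x
Y = -1024/7 (Y = -(((6 - 4) + 5)*(-4) - 4)**2/7 = -((2 + 5)*(-4) - 4)**2/7 = -(7*(-4) - 4)**2/7 = -(-28 - 4)**2/7 = -1/7*(-32)**2 = -1/7*1024 = -1024/7 ≈ -146.29)
B(u) = 6 (B(u) = (3 - 27)/(2 - 6) = -24/(-4) = -24*(-1/4) = 6)
B(-37)*(-5) = 6*(-5) = -30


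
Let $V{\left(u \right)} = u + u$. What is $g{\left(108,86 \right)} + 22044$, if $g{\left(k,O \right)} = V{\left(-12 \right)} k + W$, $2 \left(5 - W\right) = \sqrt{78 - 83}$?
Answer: $19457 - \frac{i \sqrt{5}}{2} \approx 19457.0 - 1.118 i$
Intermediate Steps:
$V{\left(u \right)} = 2 u$
$W = 5 - \frac{i \sqrt{5}}{2}$ ($W = 5 - \frac{\sqrt{78 - 83}}{2} = 5 - \frac{\sqrt{-5}}{2} = 5 - \frac{i \sqrt{5}}{2} \approx 5.0 - 1.118 i$)
$g{\left(k,O \right)} = 5 - 24 k - \frac{i \sqrt{5}}{2}$ ($g{\left(k,O \right)} = 2 \left(-12\right) k + \left(5 - \frac{i \sqrt{5}}{2}\right) = - 24 k + \left(5 - \frac{i \sqrt{5}}{2}\right) = 5 - 24 k - \frac{i \sqrt{5}}{2}$)
$g{\left(108,86 \right)} + 22044 = \left(5 - 2592 - \frac{i \sqrt{5}}{2}\right) + 22044 = \left(-2587 - \frac{i \sqrt{5}}{2}\right) + 22044 = 19457 - \frac{i \sqrt{5}}{2}$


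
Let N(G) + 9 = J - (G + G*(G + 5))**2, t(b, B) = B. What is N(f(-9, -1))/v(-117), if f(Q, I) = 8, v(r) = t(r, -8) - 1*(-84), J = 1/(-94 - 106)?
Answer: -2510601/15200 ≈ -165.17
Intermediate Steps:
J = -1/200 (J = 1/(-200) = -1/200 ≈ -0.0050000)
v(r) = 76 (v(r) = -8 - 1*(-84) = -8 + 84 = 76)
N(G) = -1801/200 - (G + G*(5 + G))**2 (N(G) = -9 + (-1/200 - (G + G*(G + 5))**2) = -9 + (-1/200 - (G + G*(5 + G))**2) = -1801/200 - (G + G*(5 + G))**2)
N(f(-9, -1))/v(-117) = (-1801/200 - 1*8**2*(6 + 8)**2)/76 = (-1801/200 - 1*64*14**2)*(1/76) = (-1801/200 - 1*64*196)*(1/76) = (-1801/200 - 12544)*(1/76) = -2510601/200*1/76 = -2510601/15200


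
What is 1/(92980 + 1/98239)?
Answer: 98239/9134262221 ≈ 1.0755e-5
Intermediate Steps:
1/(92980 + 1/98239) = 1/(9134262221/98239) = 98239/9134262221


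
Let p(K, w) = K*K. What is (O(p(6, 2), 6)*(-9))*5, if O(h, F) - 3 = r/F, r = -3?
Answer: -225/2 ≈ -112.50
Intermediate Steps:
p(K, w) = K²
O(h, F) = 3 - 3/F
(O(p(6, 2), 6)*(-9))*5 = ((3 - 3/6)*(-9))*5 = ((3 - 3*⅙)*(-9))*5 = ((3 - ½)*(-9))*5 = ((5/2)*(-9))*5 = -45/2*5 = -225/2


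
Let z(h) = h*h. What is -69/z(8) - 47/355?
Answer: -27503/22720 ≈ -1.2105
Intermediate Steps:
z(h) = h**2
-69/z(8) - 47/355 = -69/(8**2) - 47/355 = -69/64 - 47*1/355 = -69*1/64 - 47/355 = -69/64 - 47/355 = -27503/22720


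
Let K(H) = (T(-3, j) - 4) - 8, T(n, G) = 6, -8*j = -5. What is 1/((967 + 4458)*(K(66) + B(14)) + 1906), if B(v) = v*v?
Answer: 1/1032656 ≈ 9.6838e-7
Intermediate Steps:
B(v) = v²
j = 5/8 (j = -⅛*(-5) = 5/8 ≈ 0.62500)
K(H) = -6 (K(H) = (6 - 4) - 8 = 2 - 8 = -6)
1/((967 + 4458)*(K(66) + B(14)) + 1906) = 1/((967 + 4458)*(-6 + 14²) + 1906) = 1/(5425*(-6 + 196) + 1906) = 1/(5425*190 + 1906) = 1/(1030750 + 1906) = 1/1032656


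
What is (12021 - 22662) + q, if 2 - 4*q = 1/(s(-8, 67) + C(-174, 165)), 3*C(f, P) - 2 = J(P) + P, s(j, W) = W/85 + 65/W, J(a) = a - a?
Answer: -41757893219/3924428 ≈ -10641.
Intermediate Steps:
J(a) = 0
s(j, W) = 65/W + W/85 (s(j, W) = W*(1/85) + 65/W = W/85 + 65/W = 65/W + W/85)
C(f, P) = 2/3 + P/3 (C(f, P) = 2/3 + (0 + P)/3 = 2/3 + P/3)
q = 1945129/3924428 (q = 1/2 - 1/(4*((65/67 + (1/85)*67) + (2/3 + (1/3)*165))) = 1/2 - 1/(4*((65*(1/67) + 67/85) + (2/3 + 55))) = 1/2 - 1/(4*((65/67 + 67/85) + 167/3)) = 1/2 - 1/(4*(10014/5695 + 167/3)) = 1/2 - 1/(4*981107/17085) = 1/2 - 1/4*17085/981107 = 1/2 - 17085/3924428 = 1945129/3924428 ≈ 0.49565)
(12021 - 22662) + q = (12021 - 22662) + 1945129/3924428 = -10641 + 1945129/3924428 = -41757893219/3924428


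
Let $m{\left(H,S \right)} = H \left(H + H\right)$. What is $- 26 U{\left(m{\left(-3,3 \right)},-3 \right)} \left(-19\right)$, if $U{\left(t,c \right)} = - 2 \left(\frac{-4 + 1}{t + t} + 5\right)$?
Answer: $- \frac{14573}{3} \approx -4857.7$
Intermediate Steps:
$m{\left(H,S \right)} = 2 H^{2}$ ($m{\left(H,S \right)} = H 2 H = 2 H^{2}$)
$U{\left(t,c \right)} = -10 + \frac{3}{t}$ ($U{\left(t,c \right)} = - 2 \left(- \frac{3}{2 t} + 5\right) = - 2 \left(5 - \frac{3}{2 t}\right) = -10 + \frac{3}{t}$)
$- 26 U{\left(m{\left(-3,3 \right)},-3 \right)} \left(-19\right) = - 26 \left(-10 + \frac{3}{2 \left(-3\right)^{2}}\right) \left(-19\right) = - 26 \left(-10 + \frac{3}{2 \cdot 9}\right) \left(-19\right) = - 26 \left(-10 + \frac{3}{18}\right) \left(-19\right) = - 26 \left(-10 + 3 \cdot \frac{1}{18}\right) \left(-19\right) = - 26 \left(-10 + \frac{1}{6}\right) \left(-19\right) = \left(-26\right) \left(- \frac{59}{6}\right) \left(-19\right) = \frac{767}{3} \left(-19\right) = - \frac{14573}{3}$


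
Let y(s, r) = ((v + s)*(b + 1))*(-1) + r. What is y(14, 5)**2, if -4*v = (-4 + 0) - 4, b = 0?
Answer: 121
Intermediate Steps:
v = 2 (v = -((-4 + 0) - 4)/4 = -(-4 - 4)/4 = -1/4*(-8) = 2)
y(s, r) = -2 + r - s (y(s, r) = ((2 + s)*(0 + 1))*(-1) + r = ((2 + s)*1)*(-1) + r = (2 + s)*(-1) + r = (-2 - s) + r = -2 + r - s)
y(14, 5)**2 = (-2 + 5 - 1*14)**2 = (-2 + 5 - 14)**2 = (-11)**2 = 121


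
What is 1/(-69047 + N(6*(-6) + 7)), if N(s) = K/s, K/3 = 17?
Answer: -29/2002414 ≈ -1.4483e-5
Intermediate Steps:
K = 51 (K = 3*17 = 51)
N(s) = 51/s
1/(-69047 + N(6*(-6) + 7)) = 1/(-69047 + 51/(6*(-6) + 7)) = 1/(-69047 + 51/(-36 + 7)) = 1/(-69047 + 51/(-29)) = 1/(-69047 + 51*(-1/29)) = 1/(-69047 - 51/29) = 1/(-2002414/29) = -29/2002414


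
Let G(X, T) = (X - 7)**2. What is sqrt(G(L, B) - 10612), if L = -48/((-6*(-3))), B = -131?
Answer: I*sqrt(94667)/3 ≈ 102.56*I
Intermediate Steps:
L = -8/3 (L = -48/18 = -48*1/18 = -8/3 ≈ -2.6667)
G(X, T) = (-7 + X)**2
sqrt(G(L, B) - 10612) = sqrt((-7 - 8/3)**2 - 10612) = sqrt((-29/3)**2 - 10612) = sqrt(841/9 - 10612) = sqrt(-94667/9) = I*sqrt(94667)/3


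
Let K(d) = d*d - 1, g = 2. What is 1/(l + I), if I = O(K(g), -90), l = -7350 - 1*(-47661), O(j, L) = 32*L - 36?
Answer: 1/37395 ≈ 2.6742e-5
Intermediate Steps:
K(d) = -1 + d² (K(d) = d² - 1 = -1 + d²)
O(j, L) = -36 + 32*L
l = 40311 (l = -7350 + 47661 = 40311)
I = -2916 (I = -36 + 32*(-90) = -36 - 2880 = -2916)
1/(l + I) = 1/(40311 - 2916) = 1/37395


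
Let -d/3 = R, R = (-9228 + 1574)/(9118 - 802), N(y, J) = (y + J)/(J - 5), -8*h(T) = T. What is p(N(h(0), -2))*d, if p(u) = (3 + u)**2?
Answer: 2024483/67914 ≈ 29.810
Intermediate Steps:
h(T) = -T/8
N(y, J) = (J + y)/(-5 + J)
R = -3827/4158 (R = -7654/8316 = -7654*1/8316 = -3827/4158 ≈ -0.92039)
d = 3827/1386 (d = -3*(-3827/4158) = 3827/1386 ≈ 2.7612)
p(N(h(0), -2))*d = (3 + (-2 - 1/8*0)/(-5 - 2))**2*(3827/1386) = (3 + (-2 + 0)/(-7))**2*(3827/1386) = (3 - 1/7*(-2))**2*(3827/1386) = (3 + 2/7)**2*(3827/1386) = (23/7)**2*(3827/1386) = (529/49)*(3827/1386) = 2024483/67914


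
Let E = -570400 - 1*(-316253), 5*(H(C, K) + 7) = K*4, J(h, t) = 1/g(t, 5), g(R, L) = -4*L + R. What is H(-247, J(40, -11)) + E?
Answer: -39393874/155 ≈ -2.5415e+5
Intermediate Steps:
g(R, L) = R - 4*L
J(h, t) = 1/(-20 + t) (J(h, t) = 1/(t - 4*5) = 1/(t - 20) = 1/(-20 + t))
H(C, K) = -7 + 4*K/5 (H(C, K) = -7 + (K*4)/5 = -7 + (4*K)/5 = -7 + 4*K/5)
E = -254147 (E = -570400 + 316253 = -254147)
H(-247, J(40, -11)) + E = (-7 + 4/(5*(-20 - 11))) - 254147 = (-7 + (⅘)/(-31)) - 254147 = (-7 + (⅘)*(-1/31)) - 254147 = (-7 - 4/155) - 254147 = -1089/155 - 254147 = -39393874/155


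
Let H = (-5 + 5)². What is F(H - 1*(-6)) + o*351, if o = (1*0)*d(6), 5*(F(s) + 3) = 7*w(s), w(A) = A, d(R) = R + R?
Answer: 27/5 ≈ 5.4000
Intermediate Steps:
d(R) = 2*R
H = 0 (H = 0² = 0)
F(s) = -3 + 7*s/5 (F(s) = -3 + (7*s)/5 = -3 + 7*s/5)
o = 0 (o = (1*0)*(2*6) = 0*12 = 0)
F(H - 1*(-6)) + o*351 = (-3 + 7*(0 - 1*(-6))/5) + 0*351 = (-3 + 7*(0 + 6)/5) + 0 = (-3 + (7/5)*6) + 0 = (-3 + 42/5) + 0 = 27/5 + 0 = 27/5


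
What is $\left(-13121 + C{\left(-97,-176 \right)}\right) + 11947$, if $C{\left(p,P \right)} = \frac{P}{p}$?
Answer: $- \frac{113702}{97} \approx -1172.2$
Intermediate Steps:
$\left(-13121 + C{\left(-97,-176 \right)}\right) + 11947 = \left(-13121 - \frac{176}{-97}\right) + 11947 = \left(-13121 - - \frac{176}{97}\right) + 11947 = \left(-13121 + \frac{176}{97}\right) + 11947 = - \frac{1272561}{97} + 11947 = - \frac{113702}{97}$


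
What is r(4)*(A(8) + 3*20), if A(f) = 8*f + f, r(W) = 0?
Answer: 0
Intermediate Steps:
A(f) = 9*f
r(4)*(A(8) + 3*20) = 0*(9*8 + 3*20) = 0*(72 + 60) = 0*132 = 0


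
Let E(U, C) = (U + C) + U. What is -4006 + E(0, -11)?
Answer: -4017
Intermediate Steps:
E(U, C) = C + 2*U (E(U, C) = (C + U) + U = C + 2*U)
-4006 + E(0, -11) = -4006 + (-11 + 2*0) = -4006 + (-11 + 0) = -4006 - 11 = -4017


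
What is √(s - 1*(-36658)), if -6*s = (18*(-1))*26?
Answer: 8*√574 ≈ 191.67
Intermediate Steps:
s = 78 (s = -18*(-1)*26/6 = -(-3)*26 = -⅙*(-468) = 78)
√(s - 1*(-36658)) = √(78 - 1*(-36658)) = √(78 + 36658) = √36736 = 8*√574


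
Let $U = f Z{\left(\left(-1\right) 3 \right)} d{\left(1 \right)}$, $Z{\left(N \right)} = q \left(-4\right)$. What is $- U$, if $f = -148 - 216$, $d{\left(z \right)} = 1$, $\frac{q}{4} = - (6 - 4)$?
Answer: $11648$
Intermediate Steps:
$q = -8$ ($q = 4 \left(- (6 - 4)\right) = 4 \left(\left(-1\right) 2\right) = 4 \left(-2\right) = -8$)
$f = -364$ ($f = -148 - 216 = -364$)
$Z{\left(N \right)} = 32$ ($Z{\left(N \right)} = \left(-8\right) \left(-4\right) = 32$)
$U = -11648$ ($U = - 364 \cdot 32 \cdot 1 = \left(-364\right) 32 = -11648$)
$- U = \left(-1\right) \left(-11648\right) = 11648$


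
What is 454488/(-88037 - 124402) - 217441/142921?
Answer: -37049609349/10120664773 ≈ -3.6608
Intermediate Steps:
454488/(-88037 - 124402) - 217441/142921 = 454488/(-212439) - 217441*1/142921 = 454488*(-1/212439) - 217441/142921 = -151496/70813 - 217441/142921 = -37049609349/10120664773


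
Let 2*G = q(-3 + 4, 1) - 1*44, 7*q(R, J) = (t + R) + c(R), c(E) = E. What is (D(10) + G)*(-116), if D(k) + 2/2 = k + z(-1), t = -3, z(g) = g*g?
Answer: 9802/7 ≈ 1400.3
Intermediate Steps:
z(g) = g**2
q(R, J) = -3/7 + 2*R/7 (q(R, J) = ((-3 + R) + R)/7 = (-3 + 2*R)/7 = -3/7 + 2*R/7)
D(k) = k (D(k) = -1 + (k + (-1)**2) = -1 + (k + 1) = -1 + (1 + k) = k)
G = -309/14 (G = ((-3/7 + 2*(-3 + 4)/7) - 1*44)/2 = ((-3/7 + (2/7)*1) - 44)/2 = ((-3/7 + 2/7) - 44)/2 = (-1/7 - 44)/2 = (1/2)*(-309/7) = -309/14 ≈ -22.071)
(D(10) + G)*(-116) = (10 - 309/14)*(-116) = -169/14*(-116) = 9802/7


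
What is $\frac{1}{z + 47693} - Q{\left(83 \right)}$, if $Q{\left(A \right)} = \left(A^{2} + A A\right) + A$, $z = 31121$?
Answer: $- \frac{1092440853}{78814} \approx -13861.0$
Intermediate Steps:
$Q{\left(A \right)} = A + 2 A^{2}$ ($Q{\left(A \right)} = \left(A^{2} + A^{2}\right) + A = 2 A^{2} + A = A + 2 A^{2}$)
$\frac{1}{z + 47693} - Q{\left(83 \right)} = \frac{1}{31121 + 47693} - 83 \left(1 + 2 \cdot 83\right) = \frac{1}{78814} - 83 \left(1 + 166\right) = \frac{1}{78814} - 83 \cdot 167 = \frac{1}{78814} - 13861 = - \frac{1092440853}{78814}$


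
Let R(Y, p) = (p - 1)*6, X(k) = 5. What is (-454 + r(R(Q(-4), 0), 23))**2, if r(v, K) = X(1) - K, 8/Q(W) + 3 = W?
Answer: 222784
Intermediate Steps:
Q(W) = 8/(-3 + W)
R(Y, p) = -6 + 6*p (R(Y, p) = (-1 + p)*6 = -6 + 6*p)
r(v, K) = 5 - K
(-454 + r(R(Q(-4), 0), 23))**2 = (-454 + (5 - 1*23))**2 = (-454 + (5 - 23))**2 = (-454 - 18)**2 = (-472)**2 = 222784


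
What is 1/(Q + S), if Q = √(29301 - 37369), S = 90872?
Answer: 22718/2064432113 - I*√2017/4128864226 ≈ 1.1004e-5 - 1.0877e-8*I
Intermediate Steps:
Q = 2*I*√2017 (Q = √(-8068) = 2*I*√2017 ≈ 89.822*I)
1/(Q + S) = 1/(2*I*√2017 + 90872) = 1/(90872 + 2*I*√2017)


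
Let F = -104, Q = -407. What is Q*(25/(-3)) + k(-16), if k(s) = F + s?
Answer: 9815/3 ≈ 3271.7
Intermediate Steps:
k(s) = -104 + s
Q*(25/(-3)) + k(-16) = -10175/(-3) + (-104 - 16) = -10175*(-1)/3 - 120 = -407*(-25/3) - 120 = 10175/3 - 120 = 9815/3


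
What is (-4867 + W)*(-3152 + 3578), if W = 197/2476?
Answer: -2566755435/1238 ≈ -2.0733e+6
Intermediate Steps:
W = 197/2476 (W = 197*(1/2476) = 197/2476 ≈ 0.079564)
(-4867 + W)*(-3152 + 3578) = (-4867 + 197/2476)*(-3152 + 3578) = -12050495/2476*426 = -2566755435/1238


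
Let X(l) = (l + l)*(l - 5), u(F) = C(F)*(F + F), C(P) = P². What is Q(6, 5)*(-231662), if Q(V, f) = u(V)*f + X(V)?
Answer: -503169864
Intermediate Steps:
u(F) = 2*F³ (u(F) = F²*(F + F) = F²*(2*F) = 2*F³)
X(l) = 2*l*(-5 + l) (X(l) = (2*l)*(-5 + l) = 2*l*(-5 + l))
Q(V, f) = 2*V*(-5 + V) + 2*f*V³ (Q(V, f) = (2*V³)*f + 2*V*(-5 + V) = 2*f*V³ + 2*V*(-5 + V) = 2*V*(-5 + V) + 2*f*V³)
Q(6, 5)*(-231662) = (2*6*(-5 + 6 + 5*6²))*(-231662) = (2*6*(-5 + 6 + 5*36))*(-231662) = (2*6*(-5 + 6 + 180))*(-231662) = (2*6*181)*(-231662) = 2172*(-231662) = -503169864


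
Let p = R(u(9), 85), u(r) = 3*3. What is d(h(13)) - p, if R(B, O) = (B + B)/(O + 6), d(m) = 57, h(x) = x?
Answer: 5169/91 ≈ 56.802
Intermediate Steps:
u(r) = 9
R(B, O) = 2*B/(6 + O) (R(B, O) = (2*B)/(6 + O) = 2*B/(6 + O))
p = 18/91 (p = 2*9/(6 + 85) = 2*9/91 = 2*9*(1/91) = 18/91 ≈ 0.19780)
d(h(13)) - p = 57 - 1*18/91 = 57 - 18/91 = 5169/91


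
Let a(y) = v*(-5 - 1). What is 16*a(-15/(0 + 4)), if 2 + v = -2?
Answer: 384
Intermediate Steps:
v = -4 (v = -2 - 2 = -4)
a(y) = 24 (a(y) = -4*(-5 - 1) = -4*(-6) = 24)
16*a(-15/(0 + 4)) = 16*24 = 384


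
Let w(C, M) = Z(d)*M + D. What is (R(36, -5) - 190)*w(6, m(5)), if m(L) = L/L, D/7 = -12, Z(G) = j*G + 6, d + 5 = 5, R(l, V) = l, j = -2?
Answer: 12012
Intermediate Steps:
d = 0 (d = -5 + 5 = 0)
Z(G) = 6 - 2*G (Z(G) = -2*G + 6 = 6 - 2*G)
D = -84 (D = 7*(-12) = -84)
m(L) = 1
w(C, M) = -84 + 6*M (w(C, M) = (6 - 2*0)*M - 84 = (6 + 0)*M - 84 = 6*M - 84 = -84 + 6*M)
(R(36, -5) - 190)*w(6, m(5)) = (36 - 190)*(-84 + 6*1) = -154*(-84 + 6) = -154*(-78) = 12012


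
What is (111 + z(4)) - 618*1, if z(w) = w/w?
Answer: -506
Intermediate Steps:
z(w) = 1
(111 + z(4)) - 618*1 = (111 + 1) - 618*1 = 112 - 618 = -506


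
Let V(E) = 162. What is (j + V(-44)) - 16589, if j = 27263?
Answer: 10836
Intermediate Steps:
(j + V(-44)) - 16589 = (27263 + 162) - 16589 = 27425 - 16589 = 10836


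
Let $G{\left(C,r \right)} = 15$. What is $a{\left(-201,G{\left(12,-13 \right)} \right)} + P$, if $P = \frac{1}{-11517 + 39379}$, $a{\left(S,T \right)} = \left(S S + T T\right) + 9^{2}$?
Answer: $\frac{1134178435}{27862} \approx 40707.0$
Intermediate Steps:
$a{\left(S,T \right)} = 81 + S^{2} + T^{2}$ ($a{\left(S,T \right)} = \left(S^{2} + T^{2}\right) + 81 = 81 + S^{2} + T^{2}$)
$P = \frac{1}{27862} \approx 3.5891 \cdot 10^{-5}$
$a{\left(-201,G{\left(12,-13 \right)} \right)} + P = \left(81 + \left(-201\right)^{2} + 15^{2}\right) + \frac{1}{27862} = \left(81 + 40401 + 225\right) + \frac{1}{27862} = 40707 + \frac{1}{27862} = \frac{1134178435}{27862}$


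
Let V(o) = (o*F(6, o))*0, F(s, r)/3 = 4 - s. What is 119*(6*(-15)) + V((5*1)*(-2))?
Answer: -10710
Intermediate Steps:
F(s, r) = 12 - 3*s (F(s, r) = 3*(4 - s) = 12 - 3*s)
V(o) = 0 (V(o) = (o*(12 - 3*6))*0 = (o*(12 - 18))*0 = (o*(-6))*0 = -6*o*0 = 0)
119*(6*(-15)) + V((5*1)*(-2)) = 119*(6*(-15)) + 0 = 119*(-90) + 0 = -10710 + 0 = -10710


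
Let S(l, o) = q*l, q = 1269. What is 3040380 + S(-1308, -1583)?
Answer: 1380528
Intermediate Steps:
S(l, o) = 1269*l
3040380 + S(-1308, -1583) = 3040380 + 1269*(-1308) = 3040380 - 1659852 = 1380528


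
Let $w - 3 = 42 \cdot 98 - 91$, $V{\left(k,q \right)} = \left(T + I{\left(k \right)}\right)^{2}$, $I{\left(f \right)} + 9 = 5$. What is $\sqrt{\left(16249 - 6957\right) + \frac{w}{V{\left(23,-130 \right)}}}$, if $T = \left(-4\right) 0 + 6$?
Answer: $\sqrt{10299} \approx 101.48$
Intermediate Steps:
$I{\left(f \right)} = -4$ ($I{\left(f \right)} = -9 + 5 = -4$)
$T = 6$ ($T = 0 + 6 = 6$)
$V{\left(k,q \right)} = 4$ ($V{\left(k,q \right)} = \left(6 - 4\right)^{2} = 2^{2} = 4$)
$w = 4028$ ($w = 3 + \left(42 \cdot 98 - 91\right) = 3 + \left(4116 - 91\right) = 3 + 4025 = 4028$)
$\sqrt{\left(16249 - 6957\right) + \frac{w}{V{\left(23,-130 \right)}}} = \sqrt{\left(16249 - 6957\right) + \frac{4028}{4}} = \sqrt{\left(16249 - 6957\right) + 4028 \cdot \frac{1}{4}} = \sqrt{9292 + 1007} = \sqrt{10299}$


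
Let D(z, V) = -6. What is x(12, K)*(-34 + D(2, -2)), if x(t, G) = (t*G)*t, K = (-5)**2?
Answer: -144000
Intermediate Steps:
K = 25
x(t, G) = G*t**2 (x(t, G) = (G*t)*t = G*t**2)
x(12, K)*(-34 + D(2, -2)) = (25*12**2)*(-34 - 6) = (25*144)*(-40) = 3600*(-40) = -144000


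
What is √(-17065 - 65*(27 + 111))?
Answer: I*√26035 ≈ 161.35*I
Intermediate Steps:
√(-17065 - 65*(27 + 111)) = √(-17065 - 65*138) = √(-17065 - 8970) = √(-26035) = I*√26035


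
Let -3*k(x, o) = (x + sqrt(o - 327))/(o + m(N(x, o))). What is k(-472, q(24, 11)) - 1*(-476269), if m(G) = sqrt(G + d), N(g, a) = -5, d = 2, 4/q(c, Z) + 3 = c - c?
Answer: (-sqrt(2955) + 4286421*sqrt(3) + 5713812*I)/(3*(3*sqrt(3) + 4*I)) ≈ 4.7622e+5 - 55.351*I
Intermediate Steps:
q(c, Z) = -4/3 (q(c, Z) = 4/(-3 + (c - c)) = 4/(-3 + 0) = 4/(-3) = 4*(-1/3) = -4/3)
m(G) = sqrt(2 + G) (m(G) = sqrt(G + 2) = sqrt(2 + G))
k(x, o) = -(x + sqrt(-327 + o))/(3*(o + I*sqrt(3))) (k(x, o) = -(x + sqrt(o - 327))/(3*(o + sqrt(2 - 5))) = -(x + sqrt(-327 + o))/(3*(o + sqrt(-3))) = -(x + sqrt(-327 + o))/(3*(o + I*sqrt(3))))
k(-472, q(24, 11)) - 1*(-476269) = (-1*(-472) - sqrt(-327 - 4/3))/(3*(-4/3 + I*sqrt(3))) - 1*(-476269) = (472 - sqrt(-985/3))/(3*(-4/3 + I*sqrt(3))) + 476269 = (472 - I*sqrt(2955)/3)/(3*(-4/3 + I*sqrt(3))) + 476269 = 476269 + (472 - I*sqrt(2955)/3)/(3*(-4/3 + I*sqrt(3)))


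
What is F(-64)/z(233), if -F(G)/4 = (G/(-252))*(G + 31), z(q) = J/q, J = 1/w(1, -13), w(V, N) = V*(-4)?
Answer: -656128/21 ≈ -31244.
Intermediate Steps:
w(V, N) = -4*V
J = -¼ (J = 1/(-4*1) = 1/(-4) = -¼ ≈ -0.25000)
z(q) = -1/(4*q)
F(G) = G*(31 + G)/63 (F(G) = -4*G/(-252)*(G + 31) = -4*G*(-1/252)*(31 + G) = -4*(-G/252)*(31 + G) = -(-1)*G*(31 + G)/63 = G*(31 + G)/63)
F(-64)/z(233) = ((1/63)*(-64)*(31 - 64))/((-¼/233)) = ((1/63)*(-64)*(-33))/((-¼*1/233)) = 704/(21*(-1/932)) = (704/21)*(-932) = -656128/21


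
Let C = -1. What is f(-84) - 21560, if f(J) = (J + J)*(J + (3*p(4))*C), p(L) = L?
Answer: -5432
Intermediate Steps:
f(J) = 2*J*(-12 + J) (f(J) = (J + J)*(J + (3*4)*(-1)) = (2*J)*(J + 12*(-1)) = (2*J)*(J - 12) = (2*J)*(-12 + J) = 2*J*(-12 + J))
f(-84) - 21560 = 2*(-84)*(-12 - 84) - 21560 = 2*(-84)*(-96) - 21560 = 16128 - 21560 = -5432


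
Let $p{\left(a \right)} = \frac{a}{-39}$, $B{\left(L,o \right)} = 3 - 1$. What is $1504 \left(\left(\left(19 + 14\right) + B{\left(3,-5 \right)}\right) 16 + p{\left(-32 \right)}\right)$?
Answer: $\frac{32895488}{39} \approx 8.4347 \cdot 10^{5}$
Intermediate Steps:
$B{\left(L,o \right)} = 2$
$p{\left(a \right)} = - \frac{a}{39}$ ($p{\left(a \right)} = a \left(- \frac{1}{39}\right) = - \frac{a}{39}$)
$1504 \left(\left(\left(19 + 14\right) + B{\left(3,-5 \right)}\right) 16 + p{\left(-32 \right)}\right) = 1504 \left(\left(\left(19 + 14\right) + 2\right) 16 - - \frac{32}{39}\right) = 1504 \left(\left(33 + 2\right) 16 + \frac{32}{39}\right) = 1504 \left(35 \cdot 16 + \frac{32}{39}\right) = 1504 \left(560 + \frac{32}{39}\right) = 1504 \cdot \frac{21872}{39} = \frac{32895488}{39}$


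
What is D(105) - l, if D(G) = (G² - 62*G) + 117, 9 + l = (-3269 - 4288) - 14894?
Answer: 27092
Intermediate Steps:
l = -22460 (l = -9 + ((-3269 - 4288) - 14894) = -9 + (-7557 - 14894) = -9 - 22451 = -22460)
D(G) = 117 + G² - 62*G
D(105) - l = (117 + 105² - 62*105) - 1*(-22460) = (117 + 11025 - 6510) + 22460 = 4632 + 22460 = 27092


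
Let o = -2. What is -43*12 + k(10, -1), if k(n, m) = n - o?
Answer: -504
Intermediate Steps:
k(n, m) = 2 + n (k(n, m) = n - 1*(-2) = n + 2 = 2 + n)
-43*12 + k(10, -1) = -43*12 + (2 + 10) = -516 + 12 = -504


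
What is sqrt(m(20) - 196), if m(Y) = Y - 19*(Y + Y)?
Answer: 6*I*sqrt(26) ≈ 30.594*I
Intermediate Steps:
m(Y) = -37*Y (m(Y) = Y - 38*Y = -37*Y)
sqrt(m(20) - 196) = sqrt(-37*20 - 196) = sqrt(-740 - 196) = sqrt(-936) = 6*I*sqrt(26)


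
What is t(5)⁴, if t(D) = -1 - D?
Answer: 1296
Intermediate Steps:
t(5)⁴ = (-1 - 1*5)⁴ = (-1 - 5)⁴ = (-6)⁴ = 1296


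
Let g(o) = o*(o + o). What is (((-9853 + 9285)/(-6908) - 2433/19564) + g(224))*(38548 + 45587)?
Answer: 285267660698222655/33787028 ≈ 8.4431e+9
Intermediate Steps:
g(o) = 2*o² (g(o) = o*(2*o) = 2*o²)
(((-9853 + 9285)/(-6908) - 2433/19564) + g(224))*(38548 + 45587) = (((-9853 + 9285)/(-6908) - 2433/19564) + 2*224²)*(38548 + 45587) = ((-568*(-1/6908) - 2433*1/19564) + 2*50176)*84135 = ((142/1727 - 2433/19564) + 100352)*84135 = (-1423703/33787028 + 100352)*84135 = (3390594410153/33787028)*84135 = 285267660698222655/33787028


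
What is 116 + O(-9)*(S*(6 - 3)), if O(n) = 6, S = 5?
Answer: 206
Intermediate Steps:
116 + O(-9)*(S*(6 - 3)) = 116 + 6*(5*(6 - 3)) = 116 + 6*(5*3) = 116 + 6*15 = 116 + 90 = 206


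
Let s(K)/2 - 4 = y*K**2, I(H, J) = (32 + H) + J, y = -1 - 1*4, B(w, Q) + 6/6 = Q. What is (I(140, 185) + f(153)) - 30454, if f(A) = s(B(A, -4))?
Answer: -30339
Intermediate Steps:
B(w, Q) = -1 + Q
y = -5 (y = -1 - 4 = -5)
I(H, J) = 32 + H + J
s(K) = 8 - 10*K**2 (s(K) = 8 + 2*(-5*K**2) = 8 - 10*K**2)
f(A) = -242 (f(A) = 8 - 10*(-1 - 4)**2 = 8 - 10*(-5)**2 = 8 - 10*25 = 8 - 250 = -242)
(I(140, 185) + f(153)) - 30454 = ((32 + 140 + 185) - 242) - 30454 = (357 - 242) - 30454 = 115 - 30454 = -30339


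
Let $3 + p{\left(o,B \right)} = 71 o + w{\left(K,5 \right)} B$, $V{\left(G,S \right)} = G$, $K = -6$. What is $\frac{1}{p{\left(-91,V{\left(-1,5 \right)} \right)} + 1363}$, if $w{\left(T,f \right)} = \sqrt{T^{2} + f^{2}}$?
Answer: $- \frac{5101}{26020140} + \frac{\sqrt{61}}{26020140} \approx -0.00019574$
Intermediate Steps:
$p{\left(o,B \right)} = -3 + 71 o + B \sqrt{61}$ ($p{\left(o,B \right)} = -3 + \left(71 o + \sqrt{\left(-6\right)^{2} + 5^{2}} B\right) = -3 + \left(71 o + \sqrt{36 + 25} B\right) = -3 + \left(71 o + \sqrt{61} B\right) = -3 + \left(71 o + B \sqrt{61}\right) = -3 + 71 o + B \sqrt{61}$)
$\frac{1}{p{\left(-91,V{\left(-1,5 \right)} \right)} + 1363} = \frac{1}{\left(-3 + 71 \left(-91\right) - \sqrt{61}\right) + 1363} = \frac{1}{\left(-3 - 6461 - \sqrt{61}\right) + 1363} = \frac{1}{\left(-6464 - \sqrt{61}\right) + 1363} = \frac{1}{-5101 - \sqrt{61}}$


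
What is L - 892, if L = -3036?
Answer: -3928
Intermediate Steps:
L - 892 = -3036 - 892 = -3928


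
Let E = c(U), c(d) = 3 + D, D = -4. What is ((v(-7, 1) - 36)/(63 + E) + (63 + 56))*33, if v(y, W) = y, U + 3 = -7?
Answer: 242055/62 ≈ 3904.1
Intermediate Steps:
U = -10 (U = -3 - 7 = -10)
c(d) = -1 (c(d) = 3 - 4 = -1)
E = -1
((v(-7, 1) - 36)/(63 + E) + (63 + 56))*33 = ((-7 - 36)/(63 - 1) + (63 + 56))*33 = (-43/62 + 119)*33 = (7335/62)*33 = 242055/62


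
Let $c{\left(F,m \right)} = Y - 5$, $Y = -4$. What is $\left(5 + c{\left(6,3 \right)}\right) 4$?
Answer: $-16$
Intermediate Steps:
$c{\left(F,m \right)} = -9$ ($c{\left(F,m \right)} = -4 - 5 = -9$)
$\left(5 + c{\left(6,3 \right)}\right) 4 = \left(5 - 9\right) 4 = \left(-4\right) 4 = -16$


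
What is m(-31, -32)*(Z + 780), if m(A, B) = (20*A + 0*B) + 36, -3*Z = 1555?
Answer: -458440/3 ≈ -1.5281e+5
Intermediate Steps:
Z = -1555/3 (Z = -⅓*1555 = -1555/3 ≈ -518.33)
m(A, B) = 36 + 20*A (m(A, B) = (20*A + 0) + 36 = 20*A + 36 = 36 + 20*A)
m(-31, -32)*(Z + 780) = (36 + 20*(-31))*(-1555/3 + 780) = (36 - 620)*(785/3) = -584*785/3 = -458440/3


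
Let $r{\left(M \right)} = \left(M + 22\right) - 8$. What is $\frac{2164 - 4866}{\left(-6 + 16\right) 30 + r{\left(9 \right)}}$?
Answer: $- \frac{2702}{323} \approx -8.3653$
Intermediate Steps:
$r{\left(M \right)} = 14 + M$ ($r{\left(M \right)} = \left(22 + M\right) - 8 = 14 + M$)
$\frac{2164 - 4866}{\left(-6 + 16\right) 30 + r{\left(9 \right)}} = \frac{2164 - 4866}{\left(-6 + 16\right) 30 + \left(14 + 9\right)} = - \frac{2702}{10 \cdot 30 + 23} = - \frac{2702}{300 + 23} = - \frac{2702}{323}$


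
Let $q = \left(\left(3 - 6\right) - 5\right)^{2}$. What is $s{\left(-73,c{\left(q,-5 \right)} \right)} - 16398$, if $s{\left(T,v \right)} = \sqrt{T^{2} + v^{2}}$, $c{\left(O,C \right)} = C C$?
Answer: $-16398 + \sqrt{5954} \approx -16321.0$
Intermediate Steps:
$q = 64$ ($q = \left(\left(3 - 6\right) - 5\right)^{2} = \left(-3 - 5\right)^{2} = \left(-8\right)^{2} = 64$)
$c{\left(O,C \right)} = C^{2}$
$s{\left(-73,c{\left(q,-5 \right)} \right)} - 16398 = \sqrt{\left(-73\right)^{2} + \left(\left(-5\right)^{2}\right)^{2}} - 16398 = \sqrt{5329 + 25^{2}} - 16398 = \sqrt{5329 + 625} - 16398 = \sqrt{5954} - 16398 = -16398 + \sqrt{5954}$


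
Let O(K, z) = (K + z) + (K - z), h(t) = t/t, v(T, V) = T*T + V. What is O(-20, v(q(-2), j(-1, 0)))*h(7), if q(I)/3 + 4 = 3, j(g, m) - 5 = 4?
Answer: -40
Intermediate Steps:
j(g, m) = 9 (j(g, m) = 5 + 4 = 9)
q(I) = -3 (q(I) = -12 + 3*3 = -12 + 9 = -3)
v(T, V) = V + T² (v(T, V) = T² + V = V + T²)
h(t) = 1
O(K, z) = 2*K
O(-20, v(q(-2), j(-1, 0)))*h(7) = (2*(-20))*1 = -40*1 = -40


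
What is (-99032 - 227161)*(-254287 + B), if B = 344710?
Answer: -29495349639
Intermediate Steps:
(-99032 - 227161)*(-254287 + B) = (-99032 - 227161)*(-254287 + 344710) = -326193*90423 = -29495349639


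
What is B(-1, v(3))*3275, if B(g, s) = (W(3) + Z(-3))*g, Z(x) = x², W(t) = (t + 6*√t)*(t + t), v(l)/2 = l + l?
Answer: -88425 - 117900*√3 ≈ -2.9263e+5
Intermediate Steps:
v(l) = 4*l (v(l) = 2*(l + l) = 2*(2*l) = 4*l)
W(t) = 2*t*(t + 6*√t) (W(t) = (t + 6*√t)*(2*t) = 2*t*(t + 6*√t))
B(g, s) = g*(27 + 36*√3) (B(g, s) = ((2*3² + 12*3^(3/2)) + (-3)²)*g = ((2*9 + 12*(3*√3)) + 9)*g = ((18 + 36*√3) + 9)*g = (27 + 36*√3)*g = g*(27 + 36*√3))
B(-1, v(3))*3275 = (9*(-1)*(3 + 4*√3))*3275 = (-27 - 36*√3)*3275 = -88425 - 117900*√3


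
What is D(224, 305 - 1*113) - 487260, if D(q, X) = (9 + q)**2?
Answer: -432971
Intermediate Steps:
D(224, 305 - 1*113) - 487260 = (9 + 224)**2 - 487260 = 233**2 - 487260 = 54289 - 487260 = -432971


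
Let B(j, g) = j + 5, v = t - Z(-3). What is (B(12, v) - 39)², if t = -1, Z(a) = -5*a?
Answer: 484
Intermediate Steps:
v = -16 (v = -1 - (-5)*(-3) = -1 - 1*15 = -1 - 15 = -16)
B(j, g) = 5 + j
(B(12, v) - 39)² = ((5 + 12) - 39)² = (17 - 39)² = (-22)² = 484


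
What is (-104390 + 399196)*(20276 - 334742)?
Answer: -92706463596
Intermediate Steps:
(-104390 + 399196)*(20276 - 334742) = 294806*(-314466) = -92706463596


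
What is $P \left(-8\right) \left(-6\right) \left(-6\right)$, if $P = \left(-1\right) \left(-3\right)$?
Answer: $-864$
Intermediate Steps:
$P = 3$
$P \left(-8\right) \left(-6\right) \left(-6\right) = 3 \left(-8\right) \left(-6\right) \left(-6\right) = 3 \cdot 48 \left(-6\right) = 3 \left(-288\right) = -864$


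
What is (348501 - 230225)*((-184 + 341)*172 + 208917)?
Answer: 27903792196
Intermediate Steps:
(348501 - 230225)*((-184 + 341)*172 + 208917) = 118276*(157*172 + 208917) = 118276*(27004 + 208917) = 118276*235921 = 27903792196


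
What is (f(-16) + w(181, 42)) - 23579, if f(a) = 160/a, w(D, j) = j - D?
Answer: -23728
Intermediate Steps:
(f(-16) + w(181, 42)) - 23579 = (160/(-16) + (42 - 1*181)) - 23579 = (160*(-1/16) + (42 - 181)) - 23579 = (-10 - 139) - 23579 = -149 - 23579 = -23728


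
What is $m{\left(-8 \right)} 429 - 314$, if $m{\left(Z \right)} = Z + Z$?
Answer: $-7178$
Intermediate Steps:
$m{\left(Z \right)} = 2 Z$
$m{\left(-8 \right)} 429 - 314 = 2 \left(-8\right) 429 - 314 = \left(-16\right) 429 - 314 = -6864 - 314 = -7178$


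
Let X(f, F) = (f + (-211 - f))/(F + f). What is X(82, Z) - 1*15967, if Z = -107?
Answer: -398964/25 ≈ -15959.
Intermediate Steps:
X(f, F) = -211/(F + f)
X(82, Z) - 1*15967 = -211/(-107 + 82) - 1*15967 = -211/(-25) - 15967 = -211*(-1/25) - 15967 = 211/25 - 15967 = -398964/25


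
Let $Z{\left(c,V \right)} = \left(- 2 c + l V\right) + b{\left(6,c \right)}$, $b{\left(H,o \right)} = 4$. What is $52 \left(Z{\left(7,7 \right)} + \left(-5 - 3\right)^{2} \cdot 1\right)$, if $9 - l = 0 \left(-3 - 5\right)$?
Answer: $6084$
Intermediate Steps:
$l = 9$ ($l = 9 - 0 \left(-3 - 5\right) = 9 - 0 \left(-8\right) = 9 - 0 = 9 + 0 = 9$)
$Z{\left(c,V \right)} = 4 - 2 c + 9 V$ ($Z{\left(c,V \right)} = \left(- 2 c + 9 V\right) + 4 = 4 - 2 c + 9 V$)
$52 \left(Z{\left(7,7 \right)} + \left(-5 - 3\right)^{2} \cdot 1\right) = 52 \left(\left(4 - 14 + 9 \cdot 7\right) + \left(-5 - 3\right)^{2} \cdot 1\right) = 52 \left(\left(4 - 14 + 63\right) + \left(-8\right)^{2} \cdot 1\right) = 52 \left(53 + 64 \cdot 1\right) = 52 \left(53 + 64\right) = 52 \cdot 117 = 6084$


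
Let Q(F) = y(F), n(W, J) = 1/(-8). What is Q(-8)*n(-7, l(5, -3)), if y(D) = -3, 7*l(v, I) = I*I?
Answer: 3/8 ≈ 0.37500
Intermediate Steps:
l(v, I) = I**2/7 (l(v, I) = (I*I)/7 = I**2/7)
n(W, J) = -1/8
Q(F) = -3
Q(-8)*n(-7, l(5, -3)) = -3*(-1/8) = 3/8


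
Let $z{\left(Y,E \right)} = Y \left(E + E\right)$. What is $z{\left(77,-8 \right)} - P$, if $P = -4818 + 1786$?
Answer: $1800$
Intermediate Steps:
$z{\left(Y,E \right)} = 2 E Y$ ($z{\left(Y,E \right)} = Y 2 E = 2 E Y$)
$P = -3032$
$z{\left(77,-8 \right)} - P = 2 \left(-8\right) 77 - -3032 = -1232 + 3032 = 1800$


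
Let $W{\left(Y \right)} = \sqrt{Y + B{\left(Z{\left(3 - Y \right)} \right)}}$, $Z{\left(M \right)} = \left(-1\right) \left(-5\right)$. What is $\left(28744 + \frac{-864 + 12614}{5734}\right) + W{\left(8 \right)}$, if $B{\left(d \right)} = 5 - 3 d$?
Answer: $\frac{1753509}{61} + i \sqrt{2} \approx 28746.0 + 1.4142 i$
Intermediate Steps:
$Z{\left(M \right)} = 5$
$W{\left(Y \right)} = \sqrt{-10 + Y}$ ($W{\left(Y \right)} = \sqrt{Y + \left(5 - 15\right)} = \sqrt{Y - 10} = \sqrt{-10 + Y}$)
$\left(28744 + \frac{-864 + 12614}{5734}\right) + W{\left(8 \right)} = \left(28744 + \frac{-864 + 12614}{5734}\right) + \sqrt{-10 + 8} = \left(28744 + 11750 \cdot \frac{1}{5734}\right) + \sqrt{-2} = \left(28744 + \frac{125}{61}\right) + i \sqrt{2} = \frac{1753509}{61} + i \sqrt{2}$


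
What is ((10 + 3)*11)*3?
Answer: 429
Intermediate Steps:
((10 + 3)*11)*3 = (13*11)*3 = 143*3 = 429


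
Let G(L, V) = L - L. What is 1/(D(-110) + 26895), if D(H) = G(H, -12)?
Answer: 1/26895 ≈ 3.7182e-5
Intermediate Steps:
G(L, V) = 0
D(H) = 0
1/(D(-110) + 26895) = 1/(0 + 26895) = 1/26895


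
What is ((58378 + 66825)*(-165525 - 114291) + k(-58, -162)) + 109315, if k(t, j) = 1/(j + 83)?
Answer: -2767661773308/79 ≈ -3.5034e+10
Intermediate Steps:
k(t, j) = 1/(83 + j)
((58378 + 66825)*(-165525 - 114291) + k(-58, -162)) + 109315 = ((58378 + 66825)*(-165525 - 114291) + 1/(83 - 162)) + 109315 = (125203*(-279816) + 1/(-79)) + 109315 = (-35033802648 - 1/79) + 109315 = -2767670409193/79 + 109315 = -2767661773308/79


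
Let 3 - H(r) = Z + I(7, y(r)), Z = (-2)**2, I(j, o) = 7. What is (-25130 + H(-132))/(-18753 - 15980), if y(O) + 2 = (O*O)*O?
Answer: 25138/34733 ≈ 0.72375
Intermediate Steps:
y(O) = -2 + O**3 (y(O) = -2 + (O*O)*O = -2 + O**2*O = -2 + O**3)
Z = 4
H(r) = -8 (H(r) = 3 - (4 + 7) = 3 - 1*11 = 3 - 11 = -8)
(-25130 + H(-132))/(-18753 - 15980) = (-25130 - 8)/(-18753 - 15980) = -25138/(-34733) = -25138*(-1/34733) = 25138/34733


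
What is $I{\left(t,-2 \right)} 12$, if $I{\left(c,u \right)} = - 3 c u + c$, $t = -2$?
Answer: $-168$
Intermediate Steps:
$I{\left(c,u \right)} = c - 3 c u$ ($I{\left(c,u \right)} = - 3 c u + c = c - 3 c u$)
$I{\left(t,-2 \right)} 12 = - 2 \left(1 - -6\right) 12 = - 2 \left(1 + 6\right) 12 = \left(-2\right) 7 \cdot 12 = \left(-14\right) 12 = -168$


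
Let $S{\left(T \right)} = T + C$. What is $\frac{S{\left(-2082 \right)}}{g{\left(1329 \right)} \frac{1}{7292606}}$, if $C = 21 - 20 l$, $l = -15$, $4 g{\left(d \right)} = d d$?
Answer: $- \frac{17123038888}{588747} \approx -29084.0$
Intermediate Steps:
$g{\left(d \right)} = \frac{d^{2}}{4}$ ($g{\left(d \right)} = \frac{d d}{4} = \frac{d^{2}}{4}$)
$C = 321$ ($C = 21 - -300 = 21 + 300 = 321$)
$S{\left(T \right)} = 321 + T$ ($S{\left(T \right)} = T + 321 = 321 + T$)
$\frac{S{\left(-2082 \right)}}{g{\left(1329 \right)} \frac{1}{7292606}} = \frac{321 - 2082}{\frac{1329^{2}}{4} \cdot \frac{1}{7292606}} = - \frac{1761}{\frac{1}{4} \cdot 1766241 \cdot \frac{1}{7292606}} = - \frac{1761}{\frac{1766241}{4} \cdot \frac{1}{7292606}} = - \frac{1761}{\frac{1766241}{29170424}} = \left(-1761\right) \frac{29170424}{1766241} = - \frac{17123038888}{588747}$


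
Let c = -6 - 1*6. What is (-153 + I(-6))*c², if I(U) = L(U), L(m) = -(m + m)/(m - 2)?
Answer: -22248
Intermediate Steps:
c = -12 (c = -6 - 6 = -12)
L(m) = -2*m/(-2 + m)
I(U) = -2*U/(-2 + U)
(-153 + I(-6))*c² = (-153 - 2*(-6)/(-2 - 6))*(-12)² = (-153 - 2*(-6)/(-8))*144 = (-153 - 2*(-6)*(-⅛))*144 = (-153 - 3/2)*144 = -309/2*144 = -22248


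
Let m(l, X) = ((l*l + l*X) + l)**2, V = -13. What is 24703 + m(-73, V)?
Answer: 38526728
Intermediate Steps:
m(l, X) = (l + l**2 + X*l)**2 (m(l, X) = ((l**2 + X*l) + l)**2 = (l + l**2 + X*l)**2)
24703 + m(-73, V) = 24703 + (-73)**2*(1 - 13 - 73)**2 = 24703 + 5329*(-85)**2 = 24703 + 5329*7225 = 24703 + 38502025 = 38526728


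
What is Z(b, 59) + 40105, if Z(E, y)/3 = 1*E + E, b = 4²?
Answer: 40201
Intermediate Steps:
b = 16
Z(E, y) = 6*E (Z(E, y) = 3*(1*E + E) = 3*(E + E) = 3*(2*E) = 6*E)
Z(b, 59) + 40105 = 6*16 + 40105 = 96 + 40105 = 40201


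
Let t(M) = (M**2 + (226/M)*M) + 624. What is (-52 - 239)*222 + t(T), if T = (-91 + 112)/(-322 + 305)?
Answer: -18423887/289 ≈ -63751.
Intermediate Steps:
T = -21/17 (T = 21/(-17) = 21*(-1/17) = -21/17 ≈ -1.2353)
t(M) = 850 + M**2 (t(M) = (M**2 + 226) + 624 = (226 + M**2) + 624 = 850 + M**2)
(-52 - 239)*222 + t(T) = (-52 - 239)*222 + (850 + (-21/17)**2) = -291*222 + (850 + 441/289) = -64602 + 246091/289 = -18423887/289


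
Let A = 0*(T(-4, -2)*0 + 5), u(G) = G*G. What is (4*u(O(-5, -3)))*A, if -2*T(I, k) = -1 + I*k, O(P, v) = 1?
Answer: 0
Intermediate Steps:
u(G) = G**2
T(I, k) = 1/2 - I*k/2 (T(I, k) = -(-1 + I*k)/2 = 1/2 - I*k/2)
A = 0 (A = 0*((1/2 - 1/2*(-4)*(-2))*0 + 5) = 0*((1/2 - 4)*0 + 5) = 0*(-7/2*0 + 5) = 0*(0 + 5) = 0*5 = 0)
(4*u(O(-5, -3)))*A = (4*1**2)*0 = (4*1)*0 = 4*0 = 0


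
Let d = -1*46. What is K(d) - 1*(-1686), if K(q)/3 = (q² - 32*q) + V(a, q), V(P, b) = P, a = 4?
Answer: 12462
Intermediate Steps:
d = -46
K(q) = 12 - 96*q + 3*q² (K(q) = 3*((q² - 32*q) + 4) = 3*(4 + q² - 32*q) = 12 - 96*q + 3*q²)
K(d) - 1*(-1686) = (12 - 96*(-46) + 3*(-46)²) - 1*(-1686) = (12 + 4416 + 3*2116) + 1686 = (12 + 4416 + 6348) + 1686 = 10776 + 1686 = 12462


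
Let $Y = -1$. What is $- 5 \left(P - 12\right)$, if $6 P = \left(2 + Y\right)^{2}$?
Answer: $\frac{355}{6} \approx 59.167$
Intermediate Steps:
$P = \frac{1}{6}$ ($P = \frac{\left(2 - 1\right)^{2}}{6} = \frac{1^{2}}{6} = \frac{1}{6} \cdot 1 = \frac{1}{6} \approx 0.16667$)
$- 5 \left(P - 12\right) = - 5 \left(\frac{1}{6} - 12\right) = \left(-5\right) \left(- \frac{71}{6}\right) = \frac{355}{6}$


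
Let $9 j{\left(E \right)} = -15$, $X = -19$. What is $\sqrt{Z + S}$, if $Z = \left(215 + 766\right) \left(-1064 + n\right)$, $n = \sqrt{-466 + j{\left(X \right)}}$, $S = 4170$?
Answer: $\sqrt{-1039614 + 327 i \sqrt{4209}} \approx 10.4 + 1019.7 i$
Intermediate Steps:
$j{\left(E \right)} = - \frac{5}{3}$ ($j{\left(E \right)} = \frac{1}{9} \left(-15\right) = - \frac{5}{3}$)
$n = \frac{i \sqrt{4209}}{3}$ ($n = \sqrt{-466 - \frac{5}{3}} = \sqrt{- \frac{1403}{3}} = \frac{i \sqrt{4209}}{3} \approx 21.626 i$)
$Z = -1043784 + 327 i \sqrt{4209}$ ($Z = \left(215 + 766\right) \left(-1064 + \frac{i \sqrt{4209}}{3}\right) = 981 \left(-1064 + \frac{i \sqrt{4209}}{3}\right) = -1043784 + 327 i \sqrt{4209} \approx -1.0438 \cdot 10^{6} + 21215.0 i$)
$\sqrt{Z + S} = \sqrt{\left(-1043784 + 327 i \sqrt{4209}\right) + 4170} = \sqrt{-1039614 + 327 i \sqrt{4209}}$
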